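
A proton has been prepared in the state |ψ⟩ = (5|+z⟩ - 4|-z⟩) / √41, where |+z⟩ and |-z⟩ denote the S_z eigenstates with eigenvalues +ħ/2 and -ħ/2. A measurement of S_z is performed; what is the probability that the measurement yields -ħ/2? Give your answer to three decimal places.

0.390

The -ħ/2 outcome corresponds to |-z⟩. Its amplitude in |ψ⟩ is -4/√41.
P = |-4|² / 41 = 16/41.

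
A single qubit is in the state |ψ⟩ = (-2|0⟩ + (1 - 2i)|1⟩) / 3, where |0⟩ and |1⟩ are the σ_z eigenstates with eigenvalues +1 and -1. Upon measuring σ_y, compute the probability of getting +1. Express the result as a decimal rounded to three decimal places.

0.944

|+y⟩ = (|0⟩ + i|1⟩)/√2, so ⟨+y|ψ⟩ = (-4 - i) / (√2·3).
P = |-4 - i|² / 18 = 17/18.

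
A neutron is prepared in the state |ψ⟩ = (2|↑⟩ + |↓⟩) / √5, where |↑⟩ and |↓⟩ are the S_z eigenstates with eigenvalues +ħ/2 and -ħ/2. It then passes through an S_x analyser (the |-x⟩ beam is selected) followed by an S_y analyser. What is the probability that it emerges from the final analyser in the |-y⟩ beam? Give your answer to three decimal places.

0.050

First analyser (S_x): P(|-x⟩) = |⟨-x|ψ⟩|² = 1/10.
After stage 1 the state is |-x⟩; P(|-y⟩) = |⟨-y|-x⟩|² = 1/2.
Joint probability = 1/10 × 1/2 = 0.050.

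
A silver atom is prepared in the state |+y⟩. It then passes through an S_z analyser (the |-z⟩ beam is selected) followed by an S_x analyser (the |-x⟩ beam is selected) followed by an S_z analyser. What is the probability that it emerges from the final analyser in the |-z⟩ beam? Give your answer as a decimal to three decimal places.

First analyser (S_z): from |+y⟩, P(|-z⟩) = 1/2.
After stage 1 the state is |-z⟩; P(|-x⟩) = |⟨-x|-z⟩|² = 1/2.
After stage 2 the state is |-x⟩; P(|-z⟩) = |⟨-z|-x⟩|² = 1/2.
Joint probability = 1/2 × 1/2 × 1/2 = 0.125.

0.125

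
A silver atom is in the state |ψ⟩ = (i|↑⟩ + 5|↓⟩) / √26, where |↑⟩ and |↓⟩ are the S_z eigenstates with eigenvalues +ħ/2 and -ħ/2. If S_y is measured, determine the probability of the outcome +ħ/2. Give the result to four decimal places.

0.3077

|+y⟩ = (|↑⟩ + i|↓⟩)/√2, so ⟨+y|ψ⟩ = (-4i) / (√2·√26).
P = |-4i|² / 52 = 16/52.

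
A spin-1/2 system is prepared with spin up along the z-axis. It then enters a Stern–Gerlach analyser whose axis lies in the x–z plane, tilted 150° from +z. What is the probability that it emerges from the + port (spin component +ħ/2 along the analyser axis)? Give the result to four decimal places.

For spin-½, the probability of finding spin-up along an axis at angle θ to the initial spin direction is cos²(θ/2); spin-down is sin²(θ/2).
θ = 150°, so P = cos²(75°) ≈ 0.0670.

0.0670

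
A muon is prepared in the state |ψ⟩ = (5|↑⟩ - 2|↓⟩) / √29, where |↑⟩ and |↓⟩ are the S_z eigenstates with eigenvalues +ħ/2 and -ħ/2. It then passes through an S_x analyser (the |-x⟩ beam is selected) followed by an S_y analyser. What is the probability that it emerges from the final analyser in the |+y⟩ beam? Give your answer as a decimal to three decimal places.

0.422

First analyser (S_x): P(|-x⟩) = |⟨-x|ψ⟩|² = 49/58.
After stage 1 the state is |-x⟩; P(|+y⟩) = |⟨+y|-x⟩|² = 1/2.
Joint probability = 49/58 × 1/2 = 0.422.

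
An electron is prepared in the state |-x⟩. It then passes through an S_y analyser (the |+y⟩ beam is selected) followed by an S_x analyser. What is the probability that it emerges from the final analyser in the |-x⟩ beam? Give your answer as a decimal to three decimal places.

First analyser (S_y): from |-x⟩, P(|+y⟩) = 1/2.
After stage 1 the state is |+y⟩; P(|-x⟩) = |⟨-x|+y⟩|² = 1/2.
Joint probability = 1/2 × 1/2 = 0.250.

0.250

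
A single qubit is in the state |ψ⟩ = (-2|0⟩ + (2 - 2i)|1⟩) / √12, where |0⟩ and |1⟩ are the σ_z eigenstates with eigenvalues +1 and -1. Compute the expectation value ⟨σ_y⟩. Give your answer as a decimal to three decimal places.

0.667

⟨σ_y⟩ = 2 Im(a* b)/(|a|²+|b|²) with a = -2, b = (2 - 2i).
a* b = (-4 + 4i), so ⟨σ_y⟩ = 8/12.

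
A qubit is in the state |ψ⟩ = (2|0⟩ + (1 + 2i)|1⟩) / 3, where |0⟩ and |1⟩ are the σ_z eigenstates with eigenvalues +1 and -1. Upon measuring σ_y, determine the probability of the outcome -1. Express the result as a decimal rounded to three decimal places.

|-y⟩ = (|0⟩ - i|1⟩)/√2, so ⟨-y|ψ⟩ = (i) / (√2·3).
P = |i|² / 18 = 1/18.

0.056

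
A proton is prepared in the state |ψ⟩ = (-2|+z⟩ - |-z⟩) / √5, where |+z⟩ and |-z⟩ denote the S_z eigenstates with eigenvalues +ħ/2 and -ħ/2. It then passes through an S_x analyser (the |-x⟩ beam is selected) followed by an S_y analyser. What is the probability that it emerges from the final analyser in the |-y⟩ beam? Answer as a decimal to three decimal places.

0.050

First analyser (S_x): P(|-x⟩) = |⟨-x|ψ⟩|² = 1/10.
After stage 1 the state is |-x⟩; P(|-y⟩) = |⟨-y|-x⟩|² = 1/2.
Joint probability = 1/10 × 1/2 = 0.050.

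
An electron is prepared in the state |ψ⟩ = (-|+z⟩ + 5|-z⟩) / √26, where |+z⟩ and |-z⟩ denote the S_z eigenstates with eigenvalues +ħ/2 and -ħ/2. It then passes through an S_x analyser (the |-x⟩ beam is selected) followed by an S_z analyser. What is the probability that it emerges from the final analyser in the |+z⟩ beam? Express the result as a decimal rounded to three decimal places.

First analyser (S_x): P(|-x⟩) = |⟨-x|ψ⟩|² = 36/52.
After stage 1 the state is |-x⟩; P(|+z⟩) = |⟨+z|-x⟩|² = 1/2.
Joint probability = 36/52 × 1/2 = 0.346.

0.346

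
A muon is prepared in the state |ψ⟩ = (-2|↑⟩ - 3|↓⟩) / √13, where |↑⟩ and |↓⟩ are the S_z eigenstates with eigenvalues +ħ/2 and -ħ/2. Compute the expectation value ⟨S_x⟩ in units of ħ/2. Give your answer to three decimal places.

⟨σ_x⟩ = 2 Re(a* b)/(|a|²+|b|²) with a = -2, b = -3.
a* b = 6, so ⟨σ_x⟩ = 12/13.
⟨S_x⟩ = (ħ/2)·⟨σ_x⟩.

0.923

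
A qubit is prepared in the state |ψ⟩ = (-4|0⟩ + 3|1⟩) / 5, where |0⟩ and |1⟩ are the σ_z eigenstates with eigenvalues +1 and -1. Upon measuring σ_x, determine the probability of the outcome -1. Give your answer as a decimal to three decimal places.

|-x⟩ = (|0⟩ - |1⟩)/√2, so ⟨-x|ψ⟩ = (-7) / (√2·5).
P = |-7|² / 50 = 49/50.

0.980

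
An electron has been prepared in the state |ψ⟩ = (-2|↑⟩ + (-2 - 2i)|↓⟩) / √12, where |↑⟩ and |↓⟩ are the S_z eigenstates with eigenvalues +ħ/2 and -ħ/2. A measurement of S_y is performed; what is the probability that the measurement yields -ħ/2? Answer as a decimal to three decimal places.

|-y⟩ = (|↑⟩ - i|↓⟩)/√2, so ⟨-y|ψ⟩ = (-2i) / (√2·√12).
P = |-2i|² / 24 = 4/24.

0.167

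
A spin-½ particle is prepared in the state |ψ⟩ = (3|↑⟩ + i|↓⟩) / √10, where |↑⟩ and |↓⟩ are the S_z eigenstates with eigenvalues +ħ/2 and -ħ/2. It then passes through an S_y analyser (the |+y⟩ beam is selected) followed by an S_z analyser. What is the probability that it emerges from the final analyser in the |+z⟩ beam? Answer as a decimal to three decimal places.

First analyser (S_y): P(|+y⟩) = |⟨+y|ψ⟩|² = 16/20.
After stage 1 the state is |+y⟩; P(|+z⟩) = |⟨+z|+y⟩|² = 1/2.
Joint probability = 16/20 × 1/2 = 0.400.

0.400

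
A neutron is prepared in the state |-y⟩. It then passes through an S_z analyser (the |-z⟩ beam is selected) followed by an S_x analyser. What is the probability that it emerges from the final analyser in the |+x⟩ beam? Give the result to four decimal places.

First analyser (S_z): from |-y⟩, P(|-z⟩) = 1/2.
After stage 1 the state is |-z⟩; P(|+x⟩) = |⟨+x|-z⟩|² = 1/2.
Joint probability = 1/2 × 1/2 = 0.2500.

0.2500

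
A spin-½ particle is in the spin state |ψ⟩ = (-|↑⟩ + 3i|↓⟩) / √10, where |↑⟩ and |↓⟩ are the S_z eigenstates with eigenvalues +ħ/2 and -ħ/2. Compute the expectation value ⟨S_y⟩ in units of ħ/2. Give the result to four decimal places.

-0.6000

⟨σ_y⟩ = 2 Im(a* b)/(|a|²+|b|²) with a = -1, b = 3i.
a* b = -3i, so ⟨σ_y⟩ = -6/10.
⟨S_y⟩ = (ħ/2)·⟨σ_y⟩.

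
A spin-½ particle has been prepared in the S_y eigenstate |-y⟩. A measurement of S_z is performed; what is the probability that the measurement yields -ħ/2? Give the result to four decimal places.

0.5000

In the S_z basis, |-y⟩ = (|↑⟩ - i|↓⟩)/√2 and |-z⟩ = |↓⟩.
|⟨-z|-y⟩|² = 1/2.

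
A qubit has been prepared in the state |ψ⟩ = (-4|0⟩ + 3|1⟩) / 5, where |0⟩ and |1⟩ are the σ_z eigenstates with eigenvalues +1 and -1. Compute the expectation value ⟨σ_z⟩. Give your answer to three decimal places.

⟨σ_z⟩ = |a|² - |b|² divided by |a|²+|b|², with a, b the |0⟩, |1⟩ amplitudes.
= (16 - 9)/25 = 7/25.

0.280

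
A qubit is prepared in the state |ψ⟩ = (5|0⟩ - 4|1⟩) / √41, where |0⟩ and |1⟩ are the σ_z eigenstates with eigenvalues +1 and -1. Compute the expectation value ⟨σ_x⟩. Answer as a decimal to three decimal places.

⟨σ_x⟩ = 2 Re(a* b)/(|a|²+|b|²) with a = 5, b = -4.
a* b = -20, so ⟨σ_x⟩ = -40/41.

-0.976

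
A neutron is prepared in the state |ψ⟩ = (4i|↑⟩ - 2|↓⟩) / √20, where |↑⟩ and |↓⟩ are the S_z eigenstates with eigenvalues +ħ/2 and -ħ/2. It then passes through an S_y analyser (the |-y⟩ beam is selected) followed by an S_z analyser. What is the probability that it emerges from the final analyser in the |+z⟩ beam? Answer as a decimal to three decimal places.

First analyser (S_y): P(|-y⟩) = |⟨-y|ψ⟩|² = 4/40.
After stage 1 the state is |-y⟩; P(|+z⟩) = |⟨+z|-y⟩|² = 1/2.
Joint probability = 4/40 × 1/2 = 0.050.

0.050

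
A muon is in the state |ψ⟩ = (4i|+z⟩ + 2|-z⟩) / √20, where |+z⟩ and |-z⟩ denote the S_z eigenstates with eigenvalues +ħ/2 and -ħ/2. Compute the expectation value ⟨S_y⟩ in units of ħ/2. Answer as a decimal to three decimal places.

-0.800

⟨σ_y⟩ = 2 Im(a* b)/(|a|²+|b|²) with a = 4i, b = 2.
a* b = -8i, so ⟨σ_y⟩ = -16/20.
⟨S_y⟩ = (ħ/2)·⟨σ_y⟩.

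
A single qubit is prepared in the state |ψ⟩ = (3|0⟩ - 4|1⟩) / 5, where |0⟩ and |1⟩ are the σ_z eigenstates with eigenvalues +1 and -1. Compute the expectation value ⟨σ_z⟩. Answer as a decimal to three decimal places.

-0.280

⟨σ_z⟩ = |a|² - |b|² divided by |a|²+|b|², with a, b the |0⟩, |1⟩ amplitudes.
= (9 - 16)/25 = -7/25.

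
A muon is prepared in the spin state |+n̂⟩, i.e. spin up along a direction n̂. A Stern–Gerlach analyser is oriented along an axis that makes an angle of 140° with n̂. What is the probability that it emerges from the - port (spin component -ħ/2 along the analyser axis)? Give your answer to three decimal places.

For spin-½, the probability of finding spin-up along an axis at angle θ to the initial spin direction is cos²(θ/2); spin-down is sin²(θ/2).
θ = 140°, so P = sin²(70°) ≈ 0.883.

0.883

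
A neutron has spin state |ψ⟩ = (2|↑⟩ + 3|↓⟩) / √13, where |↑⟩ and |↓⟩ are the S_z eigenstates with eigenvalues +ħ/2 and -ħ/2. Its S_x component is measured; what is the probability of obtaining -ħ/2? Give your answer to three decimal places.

0.038

|-x⟩ = (|↑⟩ - |↓⟩)/√2, so ⟨-x|ψ⟩ = (-1) / (√2·√13).
P = |-1|² / 26 = 1/26.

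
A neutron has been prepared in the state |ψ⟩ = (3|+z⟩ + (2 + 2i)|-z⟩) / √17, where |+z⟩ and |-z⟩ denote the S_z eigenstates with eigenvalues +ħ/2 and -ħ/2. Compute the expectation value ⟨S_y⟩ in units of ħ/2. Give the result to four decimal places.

⟨σ_y⟩ = 2 Im(a* b)/(|a|²+|b|²) with a = 3, b = (2 + 2i).
a* b = (6 + 6i), so ⟨σ_y⟩ = 12/17.
⟨S_y⟩ = (ħ/2)·⟨σ_y⟩.

0.7059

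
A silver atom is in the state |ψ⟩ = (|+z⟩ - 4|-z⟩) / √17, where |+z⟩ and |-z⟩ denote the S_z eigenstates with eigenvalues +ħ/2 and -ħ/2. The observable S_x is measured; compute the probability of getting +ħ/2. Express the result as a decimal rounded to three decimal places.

|+x⟩ = (|+z⟩ + |-z⟩)/√2, so ⟨+x|ψ⟩ = (-3) / (√2·√17).
P = |-3|² / 34 = 9/34.

0.265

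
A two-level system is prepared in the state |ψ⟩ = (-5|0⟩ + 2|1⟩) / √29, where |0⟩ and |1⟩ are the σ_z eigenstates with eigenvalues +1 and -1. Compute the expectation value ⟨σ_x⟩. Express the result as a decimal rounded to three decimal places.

-0.690

⟨σ_x⟩ = 2 Re(a* b)/(|a|²+|b|²) with a = -5, b = 2.
a* b = -10, so ⟨σ_x⟩ = -20/29.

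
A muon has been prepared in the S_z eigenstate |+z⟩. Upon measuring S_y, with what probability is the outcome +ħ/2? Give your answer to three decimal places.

In the S_z basis, |+z⟩ = |↑⟩ and |+y⟩ = (|↑⟩ + i|↓⟩)/√2.
|⟨+y|+z⟩|² = 1/2.

0.500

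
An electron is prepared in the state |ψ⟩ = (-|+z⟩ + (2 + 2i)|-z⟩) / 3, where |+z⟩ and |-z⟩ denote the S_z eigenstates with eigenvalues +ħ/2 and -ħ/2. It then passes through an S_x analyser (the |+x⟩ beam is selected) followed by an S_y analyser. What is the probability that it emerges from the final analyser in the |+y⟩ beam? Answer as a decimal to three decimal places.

0.139

First analyser (S_x): P(|+x⟩) = |⟨+x|ψ⟩|² = 5/18.
After stage 1 the state is |+x⟩; P(|+y⟩) = |⟨+y|+x⟩|² = 1/2.
Joint probability = 5/18 × 1/2 = 0.139.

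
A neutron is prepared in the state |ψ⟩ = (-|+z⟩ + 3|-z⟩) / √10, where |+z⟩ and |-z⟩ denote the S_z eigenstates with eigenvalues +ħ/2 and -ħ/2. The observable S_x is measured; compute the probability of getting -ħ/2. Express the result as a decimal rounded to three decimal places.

|-x⟩ = (|+z⟩ - |-z⟩)/√2, so ⟨-x|ψ⟩ = (-4) / (√2·√10).
P = |-4|² / 20 = 16/20.

0.800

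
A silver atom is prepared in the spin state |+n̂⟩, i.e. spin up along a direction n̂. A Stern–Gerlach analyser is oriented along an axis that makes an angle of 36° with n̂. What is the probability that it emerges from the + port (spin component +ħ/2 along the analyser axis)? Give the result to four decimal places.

For spin-½, the probability of finding spin-up along an axis at angle θ to the initial spin direction is cos²(θ/2); spin-down is sin²(θ/2).
θ = 36°, so P = cos²(18°) ≈ 0.9045.

0.9045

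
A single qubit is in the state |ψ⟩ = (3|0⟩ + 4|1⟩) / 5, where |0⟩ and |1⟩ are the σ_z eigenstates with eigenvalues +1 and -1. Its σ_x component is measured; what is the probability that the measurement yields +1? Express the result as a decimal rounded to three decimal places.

0.980

|+x⟩ = (|0⟩ + |1⟩)/√2, so ⟨+x|ψ⟩ = (7) / (√2·5).
P = |7|² / 50 = 49/50.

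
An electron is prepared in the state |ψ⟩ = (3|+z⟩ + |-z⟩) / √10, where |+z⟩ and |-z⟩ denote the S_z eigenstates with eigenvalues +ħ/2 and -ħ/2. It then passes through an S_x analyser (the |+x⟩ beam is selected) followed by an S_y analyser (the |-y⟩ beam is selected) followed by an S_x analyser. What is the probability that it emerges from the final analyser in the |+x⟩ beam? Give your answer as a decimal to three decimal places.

0.200

First analyser (S_x): P(|+x⟩) = |⟨+x|ψ⟩|² = 16/20.
After stage 1 the state is |+x⟩; P(|-y⟩) = |⟨-y|+x⟩|² = 1/2.
After stage 2 the state is |-y⟩; P(|+x⟩) = |⟨+x|-y⟩|² = 1/2.
Joint probability = 16/20 × 1/2 × 1/2 = 0.200.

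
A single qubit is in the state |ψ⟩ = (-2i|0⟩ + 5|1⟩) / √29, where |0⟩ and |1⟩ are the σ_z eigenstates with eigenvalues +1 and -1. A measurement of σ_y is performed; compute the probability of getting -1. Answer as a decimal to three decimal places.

0.155

|-y⟩ = (|0⟩ - i|1⟩)/√2, so ⟨-y|ψ⟩ = (3i) / (√2·√29).
P = |3i|² / 58 = 9/58.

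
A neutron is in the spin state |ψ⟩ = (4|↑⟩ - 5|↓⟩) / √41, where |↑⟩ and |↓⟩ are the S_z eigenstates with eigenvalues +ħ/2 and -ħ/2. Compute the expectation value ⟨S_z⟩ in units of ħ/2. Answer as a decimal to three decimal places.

⟨σ_z⟩ = |a|² - |b|² divided by |a|²+|b|², with a, b the |↑⟩, |↓⟩ amplitudes.
= (16 - 25)/41 = -9/41.
⟨S_z⟩ = (ħ/2)·⟨σ_z⟩.

-0.220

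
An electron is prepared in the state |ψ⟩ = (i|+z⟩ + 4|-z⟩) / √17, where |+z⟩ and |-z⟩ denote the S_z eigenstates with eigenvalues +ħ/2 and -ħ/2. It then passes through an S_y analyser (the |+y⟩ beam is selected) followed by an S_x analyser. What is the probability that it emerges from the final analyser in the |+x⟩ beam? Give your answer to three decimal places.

First analyser (S_y): P(|+y⟩) = |⟨+y|ψ⟩|² = 9/34.
After stage 1 the state is |+y⟩; P(|+x⟩) = |⟨+x|+y⟩|² = 1/2.
Joint probability = 9/34 × 1/2 = 0.132.

0.132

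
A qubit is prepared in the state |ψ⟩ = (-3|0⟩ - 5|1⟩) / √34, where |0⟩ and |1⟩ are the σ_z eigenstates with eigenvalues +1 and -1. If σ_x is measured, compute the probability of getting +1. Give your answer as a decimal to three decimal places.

|+x⟩ = (|0⟩ + |1⟩)/√2, so ⟨+x|ψ⟩ = (-8) / (√2·√34).
P = |-8|² / 68 = 64/68.

0.941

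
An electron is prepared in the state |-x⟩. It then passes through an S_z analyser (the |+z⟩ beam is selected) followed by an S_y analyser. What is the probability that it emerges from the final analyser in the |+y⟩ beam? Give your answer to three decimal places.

First analyser (S_z): from |-x⟩, P(|+z⟩) = 1/2.
After stage 1 the state is |+z⟩; P(|+y⟩) = |⟨+y|+z⟩|² = 1/2.
Joint probability = 1/2 × 1/2 = 0.250.

0.250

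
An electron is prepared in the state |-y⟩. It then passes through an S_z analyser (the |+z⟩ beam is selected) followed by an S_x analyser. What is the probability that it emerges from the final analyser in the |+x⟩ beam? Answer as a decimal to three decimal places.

0.250

First analyser (S_z): from |-y⟩, P(|+z⟩) = 1/2.
After stage 1 the state is |+z⟩; P(|+x⟩) = |⟨+x|+z⟩|² = 1/2.
Joint probability = 1/2 × 1/2 = 0.250.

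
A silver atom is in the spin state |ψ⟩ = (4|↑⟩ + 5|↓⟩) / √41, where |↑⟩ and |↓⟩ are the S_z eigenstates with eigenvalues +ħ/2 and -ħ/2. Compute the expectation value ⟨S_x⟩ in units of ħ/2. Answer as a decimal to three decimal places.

0.976

⟨σ_x⟩ = 2 Re(a* b)/(|a|²+|b|²) with a = 4, b = 5.
a* b = 20, so ⟨σ_x⟩ = 40/41.
⟨S_x⟩ = (ħ/2)·⟨σ_x⟩.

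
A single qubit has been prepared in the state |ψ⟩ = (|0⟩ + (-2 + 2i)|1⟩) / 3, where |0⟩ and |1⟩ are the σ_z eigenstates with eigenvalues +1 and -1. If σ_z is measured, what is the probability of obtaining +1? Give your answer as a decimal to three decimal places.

The +1 outcome corresponds to |0⟩. Its amplitude in |ψ⟩ is 1/3.
P = |1|² / 9 = 1/9.

0.111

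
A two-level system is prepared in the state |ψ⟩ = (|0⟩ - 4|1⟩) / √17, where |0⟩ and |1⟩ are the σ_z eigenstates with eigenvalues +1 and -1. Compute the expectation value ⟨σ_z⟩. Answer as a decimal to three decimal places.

⟨σ_z⟩ = |a|² - |b|² divided by |a|²+|b|², with a, b the |0⟩, |1⟩ amplitudes.
= (1 - 16)/17 = -15/17.

-0.882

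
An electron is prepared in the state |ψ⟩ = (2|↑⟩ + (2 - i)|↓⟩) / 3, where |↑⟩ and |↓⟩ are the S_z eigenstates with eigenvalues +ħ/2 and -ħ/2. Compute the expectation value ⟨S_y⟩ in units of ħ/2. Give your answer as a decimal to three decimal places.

⟨σ_y⟩ = 2 Im(a* b)/(|a|²+|b|²) with a = 2, b = (2 - i).
a* b = (4 - 2i), so ⟨σ_y⟩ = -4/9.
⟨S_y⟩ = (ħ/2)·⟨σ_y⟩.

-0.444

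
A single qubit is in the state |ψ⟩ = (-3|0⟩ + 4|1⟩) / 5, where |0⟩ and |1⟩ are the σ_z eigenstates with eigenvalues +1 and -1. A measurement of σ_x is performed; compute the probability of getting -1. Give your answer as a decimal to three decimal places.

0.980

|-x⟩ = (|0⟩ - |1⟩)/√2, so ⟨-x|ψ⟩ = (-7) / (√2·5).
P = |-7|² / 50 = 49/50.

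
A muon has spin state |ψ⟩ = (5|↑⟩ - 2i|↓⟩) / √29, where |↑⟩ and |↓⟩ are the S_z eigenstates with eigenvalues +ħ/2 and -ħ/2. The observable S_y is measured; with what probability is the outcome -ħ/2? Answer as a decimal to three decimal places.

0.845

|-y⟩ = (|↑⟩ - i|↓⟩)/√2, so ⟨-y|ψ⟩ = (7) / (√2·√29).
P = |7|² / 58 = 49/58.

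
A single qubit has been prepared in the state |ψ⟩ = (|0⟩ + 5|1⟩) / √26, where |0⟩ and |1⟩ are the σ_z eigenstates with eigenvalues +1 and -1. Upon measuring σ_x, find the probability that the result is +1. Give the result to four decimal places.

|+x⟩ = (|0⟩ + |1⟩)/√2, so ⟨+x|ψ⟩ = (6) / (√2·√26).
P = |6|² / 52 = 36/52.

0.6923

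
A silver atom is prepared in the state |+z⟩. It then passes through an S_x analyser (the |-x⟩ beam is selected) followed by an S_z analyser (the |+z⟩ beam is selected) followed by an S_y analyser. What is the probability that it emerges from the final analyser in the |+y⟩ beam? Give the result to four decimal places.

First analyser (S_x): from |+z⟩, P(|-x⟩) = 1/2.
After stage 1 the state is |-x⟩; P(|+z⟩) = |⟨+z|-x⟩|² = 1/2.
After stage 2 the state is |+z⟩; P(|+y⟩) = |⟨+y|+z⟩|² = 1/2.
Joint probability = 1/2 × 1/2 × 1/2 = 0.1250.

0.1250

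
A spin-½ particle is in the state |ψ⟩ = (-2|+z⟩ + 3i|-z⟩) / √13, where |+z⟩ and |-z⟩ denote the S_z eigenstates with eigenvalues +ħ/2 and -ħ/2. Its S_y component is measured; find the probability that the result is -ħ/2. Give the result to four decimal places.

|-y⟩ = (|+z⟩ - i|-z⟩)/√2, so ⟨-y|ψ⟩ = (-5) / (√2·√13).
P = |-5|² / 26 = 25/26.

0.9615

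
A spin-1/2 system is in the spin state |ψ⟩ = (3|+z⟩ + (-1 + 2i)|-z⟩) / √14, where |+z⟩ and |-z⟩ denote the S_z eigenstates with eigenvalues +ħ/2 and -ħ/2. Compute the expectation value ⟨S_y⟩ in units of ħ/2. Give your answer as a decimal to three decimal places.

0.857

⟨σ_y⟩ = 2 Im(a* b)/(|a|²+|b|²) with a = 3, b = (-1 + 2i).
a* b = (-3 + 6i), so ⟨σ_y⟩ = 12/14.
⟨S_y⟩ = (ħ/2)·⟨σ_y⟩.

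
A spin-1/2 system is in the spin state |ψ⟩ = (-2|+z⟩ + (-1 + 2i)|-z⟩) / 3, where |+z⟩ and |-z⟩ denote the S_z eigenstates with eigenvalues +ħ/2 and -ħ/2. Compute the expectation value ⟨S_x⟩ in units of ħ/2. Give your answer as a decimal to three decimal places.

0.444

⟨σ_x⟩ = 2 Re(a* b)/(|a|²+|b|²) with a = -2, b = (-1 + 2i).
a* b = (2 - 4i), so ⟨σ_x⟩ = 4/9.
⟨S_x⟩ = (ħ/2)·⟨σ_x⟩.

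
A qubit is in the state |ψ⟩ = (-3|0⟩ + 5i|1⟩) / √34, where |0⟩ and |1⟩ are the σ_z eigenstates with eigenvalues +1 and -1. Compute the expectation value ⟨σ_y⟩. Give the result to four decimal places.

⟨σ_y⟩ = 2 Im(a* b)/(|a|²+|b|²) with a = -3, b = 5i.
a* b = -15i, so ⟨σ_y⟩ = -30/34.

-0.8824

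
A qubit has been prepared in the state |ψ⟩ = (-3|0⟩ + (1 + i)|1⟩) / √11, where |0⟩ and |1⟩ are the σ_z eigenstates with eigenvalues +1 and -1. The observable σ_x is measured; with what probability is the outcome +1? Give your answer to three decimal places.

|+x⟩ = (|0⟩ + |1⟩)/√2, so ⟨+x|ψ⟩ = (-2 + i) / (√2·√11).
P = |-2 + i|² / 22 = 5/22.

0.227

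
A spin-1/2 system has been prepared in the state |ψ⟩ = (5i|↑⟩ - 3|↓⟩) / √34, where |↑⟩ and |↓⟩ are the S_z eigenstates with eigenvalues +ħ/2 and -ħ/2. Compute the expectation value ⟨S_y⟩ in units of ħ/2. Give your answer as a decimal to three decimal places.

0.882

⟨σ_y⟩ = 2 Im(a* b)/(|a|²+|b|²) with a = 5i, b = -3.
a* b = 15i, so ⟨σ_y⟩ = 30/34.
⟨S_y⟩ = (ħ/2)·⟨σ_y⟩.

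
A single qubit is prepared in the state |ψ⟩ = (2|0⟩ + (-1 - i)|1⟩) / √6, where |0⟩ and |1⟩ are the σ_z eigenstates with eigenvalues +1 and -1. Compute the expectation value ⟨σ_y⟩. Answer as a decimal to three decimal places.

-0.667

⟨σ_y⟩ = 2 Im(a* b)/(|a|²+|b|²) with a = 2, b = (-1 - i).
a* b = (-2 - 2i), so ⟨σ_y⟩ = -4/6.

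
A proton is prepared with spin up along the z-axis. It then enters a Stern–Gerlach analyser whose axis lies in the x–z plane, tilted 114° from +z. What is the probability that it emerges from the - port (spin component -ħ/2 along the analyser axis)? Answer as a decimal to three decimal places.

0.703

For spin-½, the probability of finding spin-up along an axis at angle θ to the initial spin direction is cos²(θ/2); spin-down is sin²(θ/2).
θ = 114°, so P = sin²(57°) ≈ 0.703.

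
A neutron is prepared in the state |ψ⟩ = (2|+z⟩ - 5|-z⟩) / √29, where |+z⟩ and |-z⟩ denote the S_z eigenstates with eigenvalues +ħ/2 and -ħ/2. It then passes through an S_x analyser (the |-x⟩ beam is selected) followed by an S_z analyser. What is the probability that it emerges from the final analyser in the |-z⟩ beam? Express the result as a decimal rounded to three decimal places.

First analyser (S_x): P(|-x⟩) = |⟨-x|ψ⟩|² = 49/58.
After stage 1 the state is |-x⟩; P(|-z⟩) = |⟨-z|-x⟩|² = 1/2.
Joint probability = 49/58 × 1/2 = 0.422.

0.422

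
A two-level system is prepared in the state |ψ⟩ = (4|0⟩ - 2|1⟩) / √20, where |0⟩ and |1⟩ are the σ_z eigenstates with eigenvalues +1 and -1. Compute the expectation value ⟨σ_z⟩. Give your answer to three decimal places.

⟨σ_z⟩ = |a|² - |b|² divided by |a|²+|b|², with a, b the |0⟩, |1⟩ amplitudes.
= (16 - 4)/20 = 12/20.

0.600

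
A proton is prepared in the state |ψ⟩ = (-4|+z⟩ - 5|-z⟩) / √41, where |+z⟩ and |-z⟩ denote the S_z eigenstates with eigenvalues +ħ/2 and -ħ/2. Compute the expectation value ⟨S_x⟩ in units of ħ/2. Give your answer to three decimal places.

⟨σ_x⟩ = 2 Re(a* b)/(|a|²+|b|²) with a = -4, b = -5.
a* b = 20, so ⟨σ_x⟩ = 40/41.
⟨S_x⟩ = (ħ/2)·⟨σ_x⟩.

0.976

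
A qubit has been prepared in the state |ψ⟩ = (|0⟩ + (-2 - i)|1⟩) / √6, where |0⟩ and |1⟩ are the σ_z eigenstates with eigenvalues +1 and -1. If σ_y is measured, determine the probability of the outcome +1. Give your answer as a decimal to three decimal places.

0.333

|+y⟩ = (|0⟩ + i|1⟩)/√2, so ⟨+y|ψ⟩ = (2i) / (√2·√6).
P = |2i|² / 12 = 4/12.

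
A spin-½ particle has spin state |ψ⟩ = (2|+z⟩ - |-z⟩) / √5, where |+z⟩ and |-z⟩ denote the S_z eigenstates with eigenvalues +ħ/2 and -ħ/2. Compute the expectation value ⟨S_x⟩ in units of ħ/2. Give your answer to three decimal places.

⟨σ_x⟩ = 2 Re(a* b)/(|a|²+|b|²) with a = 2, b = -1.
a* b = -2, so ⟨σ_x⟩ = -4/5.
⟨S_x⟩ = (ħ/2)·⟨σ_x⟩.

-0.800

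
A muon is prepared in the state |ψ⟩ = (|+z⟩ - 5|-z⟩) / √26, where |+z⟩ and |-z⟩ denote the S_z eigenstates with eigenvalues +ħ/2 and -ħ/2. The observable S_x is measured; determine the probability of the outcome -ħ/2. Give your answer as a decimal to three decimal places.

|-x⟩ = (|+z⟩ - |-z⟩)/√2, so ⟨-x|ψ⟩ = (6) / (√2·√26).
P = |6|² / 52 = 36/52.

0.692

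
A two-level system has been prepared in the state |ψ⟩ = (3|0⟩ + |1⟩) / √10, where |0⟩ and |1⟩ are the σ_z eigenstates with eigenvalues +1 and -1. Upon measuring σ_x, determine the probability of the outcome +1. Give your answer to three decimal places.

|+x⟩ = (|0⟩ + |1⟩)/√2, so ⟨+x|ψ⟩ = (4) / (√2·√10).
P = |4|² / 20 = 16/20.

0.800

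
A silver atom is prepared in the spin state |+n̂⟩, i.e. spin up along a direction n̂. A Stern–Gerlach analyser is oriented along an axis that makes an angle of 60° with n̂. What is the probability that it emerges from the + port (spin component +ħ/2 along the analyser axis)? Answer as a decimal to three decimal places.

For spin-½, the probability of finding spin-up along an axis at angle θ to the initial spin direction is cos²(θ/2); spin-down is sin²(θ/2).
θ = 60°, so P = cos²(30°) ≈ 0.750.

0.750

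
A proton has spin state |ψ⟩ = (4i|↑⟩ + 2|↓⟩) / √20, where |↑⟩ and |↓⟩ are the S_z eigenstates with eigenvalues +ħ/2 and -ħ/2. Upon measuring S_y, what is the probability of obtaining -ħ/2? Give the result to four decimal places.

|-y⟩ = (|↑⟩ - i|↓⟩)/√2, so ⟨-y|ψ⟩ = (6i) / (√2·√20).
P = |6i|² / 40 = 36/40.

0.9000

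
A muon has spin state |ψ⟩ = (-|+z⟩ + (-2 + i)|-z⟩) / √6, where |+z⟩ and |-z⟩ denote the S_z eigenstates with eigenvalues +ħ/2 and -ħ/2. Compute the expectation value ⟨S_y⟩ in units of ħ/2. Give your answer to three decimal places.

-0.333

⟨σ_y⟩ = 2 Im(a* b)/(|a|²+|b|²) with a = -1, b = (-2 + i).
a* b = (2 - i), so ⟨σ_y⟩ = -2/6.
⟨S_y⟩ = (ħ/2)·⟨σ_y⟩.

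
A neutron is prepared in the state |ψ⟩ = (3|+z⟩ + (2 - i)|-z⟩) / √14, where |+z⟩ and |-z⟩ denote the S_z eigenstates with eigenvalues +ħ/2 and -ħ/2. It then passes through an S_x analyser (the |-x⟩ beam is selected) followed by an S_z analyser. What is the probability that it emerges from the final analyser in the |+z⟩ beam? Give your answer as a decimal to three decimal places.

First analyser (S_x): P(|-x⟩) = |⟨-x|ψ⟩|² = 2/28.
After stage 1 the state is |-x⟩; P(|+z⟩) = |⟨+z|-x⟩|² = 1/2.
Joint probability = 2/28 × 1/2 = 0.036.

0.036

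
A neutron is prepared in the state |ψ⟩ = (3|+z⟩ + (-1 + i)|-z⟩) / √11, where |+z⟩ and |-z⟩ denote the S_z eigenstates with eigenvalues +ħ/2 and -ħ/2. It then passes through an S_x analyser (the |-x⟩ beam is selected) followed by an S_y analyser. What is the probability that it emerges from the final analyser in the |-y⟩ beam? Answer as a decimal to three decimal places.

0.386

First analyser (S_x): P(|-x⟩) = |⟨-x|ψ⟩|² = 17/22.
After stage 1 the state is |-x⟩; P(|-y⟩) = |⟨-y|-x⟩|² = 1/2.
Joint probability = 17/22 × 1/2 = 0.386.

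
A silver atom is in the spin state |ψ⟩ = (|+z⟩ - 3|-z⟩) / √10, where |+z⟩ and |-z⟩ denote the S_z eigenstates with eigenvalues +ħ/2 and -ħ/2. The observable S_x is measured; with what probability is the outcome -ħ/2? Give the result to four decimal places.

0.8000

|-x⟩ = (|+z⟩ - |-z⟩)/√2, so ⟨-x|ψ⟩ = (4) / (√2·√10).
P = |4|² / 20 = 16/20.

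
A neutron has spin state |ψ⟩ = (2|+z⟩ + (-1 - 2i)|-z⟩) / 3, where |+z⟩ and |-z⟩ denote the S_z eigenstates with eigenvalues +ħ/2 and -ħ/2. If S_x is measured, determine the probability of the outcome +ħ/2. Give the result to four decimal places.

0.2778

|+x⟩ = (|+z⟩ + |-z⟩)/√2, so ⟨+x|ψ⟩ = (1 - 2i) / (√2·3).
P = |1 - 2i|² / 18 = 5/18.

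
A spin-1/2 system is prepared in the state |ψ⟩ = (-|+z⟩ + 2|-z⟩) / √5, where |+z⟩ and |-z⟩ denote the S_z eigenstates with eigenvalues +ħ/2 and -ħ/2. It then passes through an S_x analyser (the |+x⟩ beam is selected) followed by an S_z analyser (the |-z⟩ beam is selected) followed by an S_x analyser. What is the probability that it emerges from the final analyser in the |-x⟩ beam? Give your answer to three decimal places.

0.025

First analyser (S_x): P(|+x⟩) = |⟨+x|ψ⟩|² = 1/10.
After stage 1 the state is |+x⟩; P(|-z⟩) = |⟨-z|+x⟩|² = 1/2.
After stage 2 the state is |-z⟩; P(|-x⟩) = |⟨-x|-z⟩|² = 1/2.
Joint probability = 1/10 × 1/2 × 1/2 = 0.025.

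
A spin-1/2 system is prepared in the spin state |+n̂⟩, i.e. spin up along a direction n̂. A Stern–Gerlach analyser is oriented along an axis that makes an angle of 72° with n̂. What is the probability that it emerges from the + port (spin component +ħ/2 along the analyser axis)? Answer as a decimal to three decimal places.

For spin-½, the probability of finding spin-up along an axis at angle θ to the initial spin direction is cos²(θ/2); spin-down is sin²(θ/2).
θ = 72°, so P = cos²(36°) ≈ 0.655.

0.655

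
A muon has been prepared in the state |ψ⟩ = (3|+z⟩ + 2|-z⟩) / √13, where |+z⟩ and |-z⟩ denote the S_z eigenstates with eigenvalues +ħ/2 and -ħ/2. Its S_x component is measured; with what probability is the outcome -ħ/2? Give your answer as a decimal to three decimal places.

|-x⟩ = (|+z⟩ - |-z⟩)/√2, so ⟨-x|ψ⟩ = (1) / (√2·√13).
P = |1|² / 26 = 1/26.

0.038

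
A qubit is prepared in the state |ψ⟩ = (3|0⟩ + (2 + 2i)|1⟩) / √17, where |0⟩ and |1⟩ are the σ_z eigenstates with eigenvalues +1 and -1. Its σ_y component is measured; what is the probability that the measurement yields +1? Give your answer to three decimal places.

0.853

|+y⟩ = (|0⟩ + i|1⟩)/√2, so ⟨+y|ψ⟩ = (5 - 2i) / (√2·√17).
P = |5 - 2i|² / 34 = 29/34.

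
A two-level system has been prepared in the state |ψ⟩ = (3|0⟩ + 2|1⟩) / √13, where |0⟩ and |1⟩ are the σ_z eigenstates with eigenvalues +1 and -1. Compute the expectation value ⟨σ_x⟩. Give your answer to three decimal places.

0.923

⟨σ_x⟩ = 2 Re(a* b)/(|a|²+|b|²) with a = 3, b = 2.
a* b = 6, so ⟨σ_x⟩ = 12/13.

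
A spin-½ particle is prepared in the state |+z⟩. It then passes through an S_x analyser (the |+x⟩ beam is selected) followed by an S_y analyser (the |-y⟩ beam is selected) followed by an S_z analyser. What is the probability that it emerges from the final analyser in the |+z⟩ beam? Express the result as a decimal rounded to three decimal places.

0.125

First analyser (S_x): from |+z⟩, P(|+x⟩) = 1/2.
After stage 1 the state is |+x⟩; P(|-y⟩) = |⟨-y|+x⟩|² = 1/2.
After stage 2 the state is |-y⟩; P(|+z⟩) = |⟨+z|-y⟩|² = 1/2.
Joint probability = 1/2 × 1/2 × 1/2 = 0.125.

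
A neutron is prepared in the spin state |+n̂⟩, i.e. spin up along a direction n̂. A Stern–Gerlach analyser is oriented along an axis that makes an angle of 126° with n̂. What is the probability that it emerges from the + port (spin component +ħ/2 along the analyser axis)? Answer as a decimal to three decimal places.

For spin-½, the probability of finding spin-up along an axis at angle θ to the initial spin direction is cos²(θ/2); spin-down is sin²(θ/2).
θ = 126°, so P = cos²(63°) ≈ 0.206.

0.206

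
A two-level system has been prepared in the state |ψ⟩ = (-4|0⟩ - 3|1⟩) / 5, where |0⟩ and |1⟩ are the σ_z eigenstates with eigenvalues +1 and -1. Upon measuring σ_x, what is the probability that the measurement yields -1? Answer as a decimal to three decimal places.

0.020

|-x⟩ = (|0⟩ - |1⟩)/√2, so ⟨-x|ψ⟩ = (-1) / (√2·5).
P = |-1|² / 50 = 1/50.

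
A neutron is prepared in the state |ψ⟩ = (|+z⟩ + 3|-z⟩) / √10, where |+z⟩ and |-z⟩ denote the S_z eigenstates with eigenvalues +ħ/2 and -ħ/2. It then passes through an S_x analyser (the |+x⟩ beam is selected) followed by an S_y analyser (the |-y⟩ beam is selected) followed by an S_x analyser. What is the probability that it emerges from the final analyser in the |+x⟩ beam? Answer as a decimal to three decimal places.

First analyser (S_x): P(|+x⟩) = |⟨+x|ψ⟩|² = 16/20.
After stage 1 the state is |+x⟩; P(|-y⟩) = |⟨-y|+x⟩|² = 1/2.
After stage 2 the state is |-y⟩; P(|+x⟩) = |⟨+x|-y⟩|² = 1/2.
Joint probability = 16/20 × 1/2 × 1/2 = 0.200.

0.200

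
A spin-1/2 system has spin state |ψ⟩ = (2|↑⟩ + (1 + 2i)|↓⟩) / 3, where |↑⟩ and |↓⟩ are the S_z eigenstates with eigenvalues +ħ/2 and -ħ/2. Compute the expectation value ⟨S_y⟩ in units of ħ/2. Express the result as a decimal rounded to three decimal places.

⟨σ_y⟩ = 2 Im(a* b)/(|a|²+|b|²) with a = 2, b = (1 + 2i).
a* b = (2 + 4i), so ⟨σ_y⟩ = 8/9.
⟨S_y⟩ = (ħ/2)·⟨σ_y⟩.

0.889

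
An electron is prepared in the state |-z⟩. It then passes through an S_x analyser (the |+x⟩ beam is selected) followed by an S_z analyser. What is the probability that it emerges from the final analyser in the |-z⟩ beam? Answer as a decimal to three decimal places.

0.250

First analyser (S_x): from |-z⟩, P(|+x⟩) = 1/2.
After stage 1 the state is |+x⟩; P(|-z⟩) = |⟨-z|+x⟩|² = 1/2.
Joint probability = 1/2 × 1/2 = 0.250.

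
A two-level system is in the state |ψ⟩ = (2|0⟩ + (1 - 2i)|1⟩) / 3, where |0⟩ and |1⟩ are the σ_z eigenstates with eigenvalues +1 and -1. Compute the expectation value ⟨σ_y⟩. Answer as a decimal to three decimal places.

-0.889

⟨σ_y⟩ = 2 Im(a* b)/(|a|²+|b|²) with a = 2, b = (1 - 2i).
a* b = (2 - 4i), so ⟨σ_y⟩ = -8/9.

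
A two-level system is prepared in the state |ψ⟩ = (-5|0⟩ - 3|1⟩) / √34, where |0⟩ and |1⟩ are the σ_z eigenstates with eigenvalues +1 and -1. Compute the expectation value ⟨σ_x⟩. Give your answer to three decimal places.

⟨σ_x⟩ = 2 Re(a* b)/(|a|²+|b|²) with a = -5, b = -3.
a* b = 15, so ⟨σ_x⟩ = 30/34.

0.882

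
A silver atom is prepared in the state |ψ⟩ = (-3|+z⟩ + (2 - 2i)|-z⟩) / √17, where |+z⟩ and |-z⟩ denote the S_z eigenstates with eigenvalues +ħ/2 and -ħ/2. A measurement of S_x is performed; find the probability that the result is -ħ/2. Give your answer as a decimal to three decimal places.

|-x⟩ = (|+z⟩ - |-z⟩)/√2, so ⟨-x|ψ⟩ = (-5 + 2i) / (√2·√17).
P = |-5 + 2i|² / 34 = 29/34.

0.853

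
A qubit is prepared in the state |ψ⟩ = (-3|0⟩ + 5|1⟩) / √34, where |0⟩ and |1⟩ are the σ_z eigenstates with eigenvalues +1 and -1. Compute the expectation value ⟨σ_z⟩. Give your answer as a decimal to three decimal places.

⟨σ_z⟩ = |a|² - |b|² divided by |a|²+|b|², with a, b the |0⟩, |1⟩ amplitudes.
= (9 - 25)/34 = -16/34.

-0.471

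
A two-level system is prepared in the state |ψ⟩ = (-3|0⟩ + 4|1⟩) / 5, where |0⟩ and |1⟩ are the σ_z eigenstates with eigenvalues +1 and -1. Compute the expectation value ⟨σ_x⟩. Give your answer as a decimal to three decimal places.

⟨σ_x⟩ = 2 Re(a* b)/(|a|²+|b|²) with a = -3, b = 4.
a* b = -12, so ⟨σ_x⟩ = -24/25.

-0.960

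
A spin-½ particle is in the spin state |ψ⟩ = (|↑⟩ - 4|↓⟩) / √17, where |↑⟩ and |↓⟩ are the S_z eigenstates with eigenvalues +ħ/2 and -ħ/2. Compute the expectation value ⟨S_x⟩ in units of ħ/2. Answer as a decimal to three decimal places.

⟨σ_x⟩ = 2 Re(a* b)/(|a|²+|b|²) with a = 1, b = -4.
a* b = -4, so ⟨σ_x⟩ = -8/17.
⟨S_x⟩ = (ħ/2)·⟨σ_x⟩.

-0.471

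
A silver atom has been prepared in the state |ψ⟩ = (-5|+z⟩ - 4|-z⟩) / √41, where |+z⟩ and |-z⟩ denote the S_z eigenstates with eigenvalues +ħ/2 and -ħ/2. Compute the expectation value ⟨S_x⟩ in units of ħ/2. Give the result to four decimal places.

0.9756

⟨σ_x⟩ = 2 Re(a* b)/(|a|²+|b|²) with a = -5, b = -4.
a* b = 20, so ⟨σ_x⟩ = 40/41.
⟨S_x⟩ = (ħ/2)·⟨σ_x⟩.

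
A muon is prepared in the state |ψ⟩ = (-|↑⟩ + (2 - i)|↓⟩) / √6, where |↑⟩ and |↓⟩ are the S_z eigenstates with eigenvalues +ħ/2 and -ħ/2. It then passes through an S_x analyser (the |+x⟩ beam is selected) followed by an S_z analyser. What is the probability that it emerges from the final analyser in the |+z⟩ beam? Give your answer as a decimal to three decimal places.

First analyser (S_x): P(|+x⟩) = |⟨+x|ψ⟩|² = 2/12.
After stage 1 the state is |+x⟩; P(|+z⟩) = |⟨+z|+x⟩|² = 1/2.
Joint probability = 2/12 × 1/2 = 0.083.

0.083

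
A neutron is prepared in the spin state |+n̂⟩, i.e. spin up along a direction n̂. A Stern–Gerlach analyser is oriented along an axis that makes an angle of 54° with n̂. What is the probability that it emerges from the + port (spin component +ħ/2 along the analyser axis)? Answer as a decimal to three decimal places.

For spin-½, the probability of finding spin-up along an axis at angle θ to the initial spin direction is cos²(θ/2); spin-down is sin²(θ/2).
θ = 54°, so P = cos²(27°) ≈ 0.794.

0.794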